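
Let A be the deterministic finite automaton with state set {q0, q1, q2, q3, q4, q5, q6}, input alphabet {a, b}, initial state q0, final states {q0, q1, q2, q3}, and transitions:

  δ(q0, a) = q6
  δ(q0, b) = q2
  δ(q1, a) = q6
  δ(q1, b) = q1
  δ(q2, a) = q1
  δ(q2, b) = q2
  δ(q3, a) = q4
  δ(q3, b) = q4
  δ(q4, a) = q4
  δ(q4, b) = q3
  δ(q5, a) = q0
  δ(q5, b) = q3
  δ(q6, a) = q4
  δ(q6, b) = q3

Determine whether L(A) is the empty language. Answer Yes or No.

The empty string ε is accepted: the run q0 ends in the accepting state q0.
Since at least one string is accepted, L(A) is not empty.

No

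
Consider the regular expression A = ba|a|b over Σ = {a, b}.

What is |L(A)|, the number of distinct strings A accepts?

3

The expression has no Kleene star, so L(A) is finite. Expanding the alternatives gives {a, b, ba}.
That is 2 of length 1, 1 of length 2: 3 strings in all.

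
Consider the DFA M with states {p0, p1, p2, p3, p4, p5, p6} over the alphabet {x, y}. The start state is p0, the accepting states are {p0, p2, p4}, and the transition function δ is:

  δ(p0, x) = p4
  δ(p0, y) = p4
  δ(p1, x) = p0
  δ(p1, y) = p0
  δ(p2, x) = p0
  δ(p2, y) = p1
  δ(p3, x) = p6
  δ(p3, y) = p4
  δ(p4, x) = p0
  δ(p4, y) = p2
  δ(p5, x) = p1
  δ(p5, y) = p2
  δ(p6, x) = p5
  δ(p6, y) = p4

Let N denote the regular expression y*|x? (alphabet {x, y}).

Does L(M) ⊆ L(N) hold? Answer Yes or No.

No

The string xx is in L(M) but not in L(N).
So L(M) ⊄ L(N).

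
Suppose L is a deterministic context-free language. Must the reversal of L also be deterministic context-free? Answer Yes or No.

No

L = {c bⁿaⁿ : n≥0} ∪ {d b²ⁿaⁿ : n≥0} is a DCFL: the first symbol tells a deterministic PDA whether to pop one or two b's per a. Its reversal Lᴿ = {aⁿbⁿ c : n≥0} ∪ {aⁿb²ⁿ d : n≥0} is not. DCFLs are closed under right quotient by regular languages, and Lᴿ/{c, d} = {aⁿbⁿ : n≥0} ∪ {aⁿb²ⁿ : n≥0} — the standard context-free language accepted by no deterministic PDA (intuitively the machine would have to commit to a b-to-a ratio before the distinguishing marker arrives; formally, a DPDA for it would have a single run on aⁿb²ⁿ, accepting after the prefix aⁿbⁿ and accepting again after n more b's; an ordinary PDA that simulates it on a's and b's and, at any moment when it is accepting, may switch to reading only a fresh letter e while feeding each e to the simulation as a b, would accept aⁱbʲeᵏ (k≥1) exactly when both aⁱbʲ and aⁱbʲ⁺ᵏ are in the language, i.e. its language intersected with the regular set a*b*e⁺ would be exactly {aⁿbⁿeⁿ : n≥1} — impossible, since context-free languages are closed under intersection with regular sets and {aⁿbⁿeⁿ} is not context-free). So Lᴿ cannot be a DCFL.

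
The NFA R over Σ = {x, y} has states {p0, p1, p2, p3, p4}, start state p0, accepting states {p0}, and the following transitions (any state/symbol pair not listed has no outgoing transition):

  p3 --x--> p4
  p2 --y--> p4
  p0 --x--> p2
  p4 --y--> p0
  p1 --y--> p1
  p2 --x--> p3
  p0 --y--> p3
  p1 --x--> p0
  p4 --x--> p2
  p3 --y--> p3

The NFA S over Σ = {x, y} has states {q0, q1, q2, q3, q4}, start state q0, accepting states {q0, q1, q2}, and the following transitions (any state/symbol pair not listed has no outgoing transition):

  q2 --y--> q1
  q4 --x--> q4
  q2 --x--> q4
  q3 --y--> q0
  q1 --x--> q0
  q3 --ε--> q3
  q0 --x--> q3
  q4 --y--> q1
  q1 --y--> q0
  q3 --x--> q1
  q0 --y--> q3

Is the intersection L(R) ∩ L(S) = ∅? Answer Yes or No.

No

The empty string ε is accepted by both R and S.
Hence L(R) ∩ L(S) ≠ ∅.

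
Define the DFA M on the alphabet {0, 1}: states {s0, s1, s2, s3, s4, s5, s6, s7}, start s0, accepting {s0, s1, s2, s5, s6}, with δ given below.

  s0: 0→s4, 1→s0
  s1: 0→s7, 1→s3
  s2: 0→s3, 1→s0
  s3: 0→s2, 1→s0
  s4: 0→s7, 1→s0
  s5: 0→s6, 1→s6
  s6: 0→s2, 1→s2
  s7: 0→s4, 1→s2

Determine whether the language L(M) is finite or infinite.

infinite

State s0 is reachable from the start and can reach an accepting state, and it lies on the cycle s0 → s0.
Traversing that cycle any number of times yields accepted strings of unbounded length, so the language is infinite.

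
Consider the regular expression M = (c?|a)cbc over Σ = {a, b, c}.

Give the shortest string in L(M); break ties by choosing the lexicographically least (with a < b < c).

By inspection of the expression, no string of length less than 3 matches, and cbc is the lexicographically first match of length 3.

cbc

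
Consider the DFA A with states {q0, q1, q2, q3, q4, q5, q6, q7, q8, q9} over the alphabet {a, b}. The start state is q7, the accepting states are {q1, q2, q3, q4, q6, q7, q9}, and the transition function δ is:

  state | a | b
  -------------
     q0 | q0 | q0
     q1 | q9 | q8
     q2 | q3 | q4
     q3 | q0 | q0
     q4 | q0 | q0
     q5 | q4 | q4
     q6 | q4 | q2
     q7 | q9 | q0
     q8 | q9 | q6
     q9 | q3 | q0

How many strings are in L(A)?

3

The useful subgraph on states {q3, q7, q9} is acyclic, so L(A) is finite; the longest accepting path visits 3 useful states, giving maximum string length 2.
Counting accepting paths from q7 by length: 1 of length 0, 1 of length 1, 1 of length 2. Total 3.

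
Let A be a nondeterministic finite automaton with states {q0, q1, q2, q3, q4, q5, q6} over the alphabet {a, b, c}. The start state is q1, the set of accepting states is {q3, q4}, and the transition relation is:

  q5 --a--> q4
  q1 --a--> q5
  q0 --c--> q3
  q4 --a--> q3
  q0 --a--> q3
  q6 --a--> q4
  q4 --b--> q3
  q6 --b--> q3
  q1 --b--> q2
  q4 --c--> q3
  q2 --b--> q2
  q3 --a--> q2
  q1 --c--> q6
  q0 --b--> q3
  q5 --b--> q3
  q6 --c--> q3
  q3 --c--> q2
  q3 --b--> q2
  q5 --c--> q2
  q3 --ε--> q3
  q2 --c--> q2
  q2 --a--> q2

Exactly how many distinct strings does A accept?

11

The useful subgraph on states {q1, q3, q4, q5, q6} is acyclic, so L(A) is finite; the longest accepting path visits 4 useful states, giving maximum string length 3.
Counting accepting paths from q1 by length: 5 of length 2, 6 of length 3. Total 11.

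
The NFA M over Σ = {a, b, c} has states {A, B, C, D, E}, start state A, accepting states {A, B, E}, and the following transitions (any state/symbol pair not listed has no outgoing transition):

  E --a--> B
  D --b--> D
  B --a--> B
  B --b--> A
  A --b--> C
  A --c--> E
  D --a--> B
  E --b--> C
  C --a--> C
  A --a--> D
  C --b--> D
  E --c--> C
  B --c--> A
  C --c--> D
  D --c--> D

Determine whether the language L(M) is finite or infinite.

infinite

State C is reachable from the start and can reach an accepting state, and it lies on the cycle C → C.
Traversing that cycle any number of times yields accepted strings of unbounded length, so the language is infinite.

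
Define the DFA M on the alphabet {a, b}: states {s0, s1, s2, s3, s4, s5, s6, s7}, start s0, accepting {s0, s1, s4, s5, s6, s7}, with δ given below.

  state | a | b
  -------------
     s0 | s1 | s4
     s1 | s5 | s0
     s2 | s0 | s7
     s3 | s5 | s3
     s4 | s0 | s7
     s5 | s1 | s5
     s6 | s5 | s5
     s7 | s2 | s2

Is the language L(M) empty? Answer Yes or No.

The empty string ε is accepted: the run s0 ends in the accepting state s0.
Since at least one string is accepted, L(M) is not empty.

No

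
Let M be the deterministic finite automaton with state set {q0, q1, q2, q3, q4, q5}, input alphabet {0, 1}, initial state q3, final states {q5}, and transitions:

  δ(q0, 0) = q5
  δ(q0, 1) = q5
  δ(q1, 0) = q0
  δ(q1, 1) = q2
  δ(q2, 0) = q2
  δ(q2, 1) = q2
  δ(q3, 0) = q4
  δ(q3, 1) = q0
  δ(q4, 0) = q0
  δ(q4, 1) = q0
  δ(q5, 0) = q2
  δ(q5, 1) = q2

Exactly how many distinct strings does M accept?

6

The useful subgraph on states {q0, q3, q4, q5} is acyclic, so L(M) is finite; the longest accepting path visits 4 useful states, giving maximum string length 3.
Counting accepting paths from q3 by length: 2 of length 2, 4 of length 3. Total 6.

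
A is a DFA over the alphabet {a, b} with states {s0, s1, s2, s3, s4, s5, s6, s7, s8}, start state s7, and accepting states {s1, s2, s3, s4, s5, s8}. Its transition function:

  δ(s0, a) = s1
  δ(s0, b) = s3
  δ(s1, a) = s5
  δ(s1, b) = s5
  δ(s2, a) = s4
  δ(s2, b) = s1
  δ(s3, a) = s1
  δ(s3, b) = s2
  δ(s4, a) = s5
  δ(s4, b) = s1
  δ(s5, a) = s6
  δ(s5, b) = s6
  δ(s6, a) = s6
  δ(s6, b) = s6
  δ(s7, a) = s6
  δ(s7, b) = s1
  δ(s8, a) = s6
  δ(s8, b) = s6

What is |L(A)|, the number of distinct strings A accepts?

3

The useful subgraph on states {s1, s5, s7} is acyclic, so L(A) is finite; the longest accepting path visits 3 useful states, giving maximum string length 2.
Counting accepting paths from s7 by length: 1 of length 1, 2 of length 2. Total 3.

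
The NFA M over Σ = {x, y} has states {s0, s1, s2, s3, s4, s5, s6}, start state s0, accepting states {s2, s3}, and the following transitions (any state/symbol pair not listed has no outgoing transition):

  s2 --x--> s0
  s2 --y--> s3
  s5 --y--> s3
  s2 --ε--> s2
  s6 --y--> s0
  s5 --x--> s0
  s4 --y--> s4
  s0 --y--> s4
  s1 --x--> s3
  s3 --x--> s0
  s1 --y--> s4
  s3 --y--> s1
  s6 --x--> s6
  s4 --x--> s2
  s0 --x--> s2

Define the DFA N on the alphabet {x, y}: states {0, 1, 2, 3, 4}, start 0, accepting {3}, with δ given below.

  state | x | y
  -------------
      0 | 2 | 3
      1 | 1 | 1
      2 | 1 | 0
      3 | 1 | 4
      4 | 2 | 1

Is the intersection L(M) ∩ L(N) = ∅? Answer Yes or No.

Exploring the product automaton M × N from the start pair (s0, 0), following both machines on each input symbol, reaches 13 state pairs: (s0, 0), (s2, 2), (s4, 3), (s0, 1), (s3, 0), (s2, 1), (s4, 4), (s4, 1), (s0, 2), (s1, 3), (s3, 1), (s4, 0), (s1, 1).
M accepts in {s2, s3} and N accepts in {3}; no reachable pair has both components accepting, so no string drives both machines to acceptance simultaneously and L(M) ∩ L(N) = ∅.
So no string is accepted by both, and the intersection is empty.

Yes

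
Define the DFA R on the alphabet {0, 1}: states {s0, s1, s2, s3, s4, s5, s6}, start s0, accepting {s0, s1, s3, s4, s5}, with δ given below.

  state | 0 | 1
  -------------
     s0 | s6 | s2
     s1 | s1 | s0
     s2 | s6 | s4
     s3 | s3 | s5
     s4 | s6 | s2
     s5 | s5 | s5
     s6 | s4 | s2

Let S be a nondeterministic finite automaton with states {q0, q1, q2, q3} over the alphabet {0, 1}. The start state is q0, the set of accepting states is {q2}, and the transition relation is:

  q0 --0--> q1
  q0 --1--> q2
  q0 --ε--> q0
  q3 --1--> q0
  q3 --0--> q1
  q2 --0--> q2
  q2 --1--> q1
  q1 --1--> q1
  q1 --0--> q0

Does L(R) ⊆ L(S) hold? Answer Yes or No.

The empty string ε is in L(R) but not in L(S).
So L(R) ⊄ L(S).

No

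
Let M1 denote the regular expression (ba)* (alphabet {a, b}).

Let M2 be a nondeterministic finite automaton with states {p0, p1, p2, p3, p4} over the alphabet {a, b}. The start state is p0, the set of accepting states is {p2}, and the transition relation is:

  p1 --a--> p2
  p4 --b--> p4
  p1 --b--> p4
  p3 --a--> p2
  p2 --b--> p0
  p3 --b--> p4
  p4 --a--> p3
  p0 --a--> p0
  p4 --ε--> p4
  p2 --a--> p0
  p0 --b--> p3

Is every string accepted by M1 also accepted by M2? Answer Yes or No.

The empty string ε is in L(M1) but not in L(M2).
So L(M1) ⊄ L(M2).

No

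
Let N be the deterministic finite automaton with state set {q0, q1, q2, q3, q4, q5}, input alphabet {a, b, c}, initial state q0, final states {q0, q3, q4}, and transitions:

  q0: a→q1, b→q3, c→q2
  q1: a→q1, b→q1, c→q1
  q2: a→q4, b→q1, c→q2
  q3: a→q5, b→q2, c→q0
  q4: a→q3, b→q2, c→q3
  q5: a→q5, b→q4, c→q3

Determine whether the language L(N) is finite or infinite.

State q2 is reachable from the start and can reach an accepting state, and it lies on the cycle q2 → q2.
Traversing that cycle any number of times yields accepted strings of unbounded length, so the language is infinite.

infinite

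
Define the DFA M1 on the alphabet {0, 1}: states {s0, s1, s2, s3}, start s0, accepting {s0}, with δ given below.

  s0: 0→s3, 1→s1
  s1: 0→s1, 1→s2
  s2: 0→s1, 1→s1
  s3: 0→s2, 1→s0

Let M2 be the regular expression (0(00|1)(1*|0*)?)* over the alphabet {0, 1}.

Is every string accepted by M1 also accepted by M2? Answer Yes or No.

Converting the expression M2 to a DFA (subset construction, then merging equivalent states) gives the minimal DFA with states {r0, r1, r2, r3, r4, r5, r6}, start state r0, accepting states {r0, r4, r5, r6} and transitions r0: 0→r1, 1→r2; r1: 0→r3, 1→r4; r2: 0→r2, 1→r2; r3: 0→r4, 1→r2; r4: 0→r5, 1→r6; r5: 0→r5, 1→r4; r6: 0→r1, 1→r6.
Exploring the product automaton M1 × M2 from the start pair (s0, r0), following both machines on each input symbol, reaches 15 state pairs: (s0, r0), (s3, r1), (s1, r2), (s2, r3), (s0, r4), (s2, r2), (s1, r4), (s3, r5), (s1, r6), (s1, r5), (s2, r6), (s2, r5), (s1, r1), (s2, r4), (s1, r3).
M1 accepts in {s0} and M2 accepts in {r0, r4, r5, r6}. The reachable pairs whose M1-component is accepting are (s0, r0), (s0, r4); in each of them the M2-component is accepting too, so the product for L(M1) \ L(M2) (M1-component accepting, M2-component rejecting) has no reachable accepting pair and the difference is empty.
Hence every string in L(M1) is also in L(M2).

Yes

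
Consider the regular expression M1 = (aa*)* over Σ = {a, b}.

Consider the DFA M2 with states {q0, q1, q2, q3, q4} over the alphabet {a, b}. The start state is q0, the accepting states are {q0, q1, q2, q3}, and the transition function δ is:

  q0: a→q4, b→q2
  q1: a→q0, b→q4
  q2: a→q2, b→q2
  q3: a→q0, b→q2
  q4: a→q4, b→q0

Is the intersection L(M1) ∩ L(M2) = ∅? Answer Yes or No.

No

The empty string ε is accepted by both M1 and M2.
Hence L(M1) ∩ L(M2) ≠ ∅.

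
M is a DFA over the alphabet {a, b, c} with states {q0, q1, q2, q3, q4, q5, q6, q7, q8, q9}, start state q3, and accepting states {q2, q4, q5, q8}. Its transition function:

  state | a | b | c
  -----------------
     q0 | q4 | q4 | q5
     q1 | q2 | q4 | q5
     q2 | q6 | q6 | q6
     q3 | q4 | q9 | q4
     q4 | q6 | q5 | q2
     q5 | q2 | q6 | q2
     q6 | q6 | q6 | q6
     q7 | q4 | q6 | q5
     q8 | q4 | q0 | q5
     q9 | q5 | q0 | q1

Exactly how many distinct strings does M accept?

The useful subgraph on states {q0, q1, q2, q3, q4, q5, q9} is acyclic, so L(M) is finite; the longest accepting path visits 6 useful states, giving maximum string length 5.
Counting accepting paths from q3 by length: 2 of length 1, 5 of length 2, 12 of length 3, 10 of length 4, 6 of length 5. Total 35.

35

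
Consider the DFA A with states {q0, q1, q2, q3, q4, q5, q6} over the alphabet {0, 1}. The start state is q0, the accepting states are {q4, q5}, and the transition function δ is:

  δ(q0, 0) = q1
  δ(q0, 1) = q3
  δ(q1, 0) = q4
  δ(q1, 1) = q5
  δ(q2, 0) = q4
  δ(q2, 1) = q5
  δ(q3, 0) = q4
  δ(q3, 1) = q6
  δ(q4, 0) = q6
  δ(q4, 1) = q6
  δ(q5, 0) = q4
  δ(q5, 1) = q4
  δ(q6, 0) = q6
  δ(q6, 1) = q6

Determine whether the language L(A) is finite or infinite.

finite

The useful states (reachable from q0 and able to reach an accepting state) are {q0, q1, q3, q4, q5}.
Restricted to these states the transition graph has no cycle, so every accepting path has bounded length and L is finite.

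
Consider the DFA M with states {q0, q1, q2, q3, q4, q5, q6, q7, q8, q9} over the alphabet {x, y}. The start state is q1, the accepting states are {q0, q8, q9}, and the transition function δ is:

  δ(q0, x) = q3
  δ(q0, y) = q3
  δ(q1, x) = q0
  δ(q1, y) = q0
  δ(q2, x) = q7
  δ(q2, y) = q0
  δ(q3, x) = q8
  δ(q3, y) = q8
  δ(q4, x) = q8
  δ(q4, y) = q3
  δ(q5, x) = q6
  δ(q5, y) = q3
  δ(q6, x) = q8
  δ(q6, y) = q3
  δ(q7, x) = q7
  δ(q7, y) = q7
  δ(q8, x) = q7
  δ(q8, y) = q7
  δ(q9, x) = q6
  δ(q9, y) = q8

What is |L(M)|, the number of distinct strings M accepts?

The useful subgraph on states {q0, q1, q3, q8} is acyclic, so L(M) is finite; the longest accepting path visits 4 useful states, giving maximum string length 3.
Counting accepting paths from q1 by length: 2 of length 1, 8 of length 3. Total 10.

10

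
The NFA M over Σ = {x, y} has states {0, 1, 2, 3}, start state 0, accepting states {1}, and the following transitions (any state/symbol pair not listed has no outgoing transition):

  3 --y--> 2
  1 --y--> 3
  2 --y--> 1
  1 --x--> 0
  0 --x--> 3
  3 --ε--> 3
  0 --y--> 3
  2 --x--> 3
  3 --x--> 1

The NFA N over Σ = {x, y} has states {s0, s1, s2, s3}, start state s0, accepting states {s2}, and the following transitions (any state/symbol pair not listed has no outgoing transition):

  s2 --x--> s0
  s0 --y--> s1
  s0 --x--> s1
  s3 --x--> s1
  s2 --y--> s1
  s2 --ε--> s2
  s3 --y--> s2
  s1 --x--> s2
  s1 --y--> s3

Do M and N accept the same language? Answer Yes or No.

Yes

Exploring the product automaton M × N from the start pair (0, s0), following both machines on each input symbol, reaches 4 state pairs: (0, s0), (3, s1), (1, s2), (2, s3).
M accepts in {1} and N accepts in {s2}. In every reachable pair the two components are either both accepting — (1, s2) — or both non-accepting, so no string is accepted by exactly one of the machines: L(M) \ L(N) and L(N) \ L(M) are both empty.
Hence every string is accepted by M iff it is accepted by N, and the two languages coincide.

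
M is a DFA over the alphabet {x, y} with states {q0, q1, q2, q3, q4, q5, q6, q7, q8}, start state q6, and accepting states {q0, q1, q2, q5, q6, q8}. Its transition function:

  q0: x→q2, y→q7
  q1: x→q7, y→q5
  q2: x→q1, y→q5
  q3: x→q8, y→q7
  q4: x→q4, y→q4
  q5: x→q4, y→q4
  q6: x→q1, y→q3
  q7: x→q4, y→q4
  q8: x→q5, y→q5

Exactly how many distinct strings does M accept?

6

The useful subgraph on states {q1, q3, q5, q6, q8} is acyclic, so L(M) is finite; the longest accepting path visits 4 useful states, giving maximum string length 3.
Counting accepting paths from q6 by length: 1 of length 0, 1 of length 1, 2 of length 2, 2 of length 3. Total 6.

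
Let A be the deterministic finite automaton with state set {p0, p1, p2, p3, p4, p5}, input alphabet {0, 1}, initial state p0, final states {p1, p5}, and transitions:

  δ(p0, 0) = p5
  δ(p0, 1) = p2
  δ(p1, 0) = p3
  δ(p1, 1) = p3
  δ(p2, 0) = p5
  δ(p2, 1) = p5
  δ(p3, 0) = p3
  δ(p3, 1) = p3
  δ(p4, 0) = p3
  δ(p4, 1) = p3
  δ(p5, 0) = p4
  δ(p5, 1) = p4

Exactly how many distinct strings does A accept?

3

The useful subgraph on states {p0, p2, p5} is acyclic, so L(A) is finite; the longest accepting path visits 3 useful states, giving maximum string length 2.
Counting accepting paths from p0 by length: 1 of length 1, 2 of length 2. Total 3.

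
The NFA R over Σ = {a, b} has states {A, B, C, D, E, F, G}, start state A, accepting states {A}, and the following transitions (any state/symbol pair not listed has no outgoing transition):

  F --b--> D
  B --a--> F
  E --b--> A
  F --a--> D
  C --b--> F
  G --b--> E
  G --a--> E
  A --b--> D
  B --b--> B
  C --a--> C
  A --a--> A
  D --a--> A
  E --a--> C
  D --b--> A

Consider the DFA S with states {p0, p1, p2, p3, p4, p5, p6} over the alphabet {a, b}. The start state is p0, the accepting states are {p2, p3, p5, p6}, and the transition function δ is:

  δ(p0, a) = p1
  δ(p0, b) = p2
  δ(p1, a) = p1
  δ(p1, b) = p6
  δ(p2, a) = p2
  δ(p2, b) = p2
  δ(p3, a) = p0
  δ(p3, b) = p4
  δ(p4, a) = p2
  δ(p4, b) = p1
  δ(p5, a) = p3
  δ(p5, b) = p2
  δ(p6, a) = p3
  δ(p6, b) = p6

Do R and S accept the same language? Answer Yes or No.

The empty string ε is accepted by R but rejected by S.
So L(R) ≠ L(S).

No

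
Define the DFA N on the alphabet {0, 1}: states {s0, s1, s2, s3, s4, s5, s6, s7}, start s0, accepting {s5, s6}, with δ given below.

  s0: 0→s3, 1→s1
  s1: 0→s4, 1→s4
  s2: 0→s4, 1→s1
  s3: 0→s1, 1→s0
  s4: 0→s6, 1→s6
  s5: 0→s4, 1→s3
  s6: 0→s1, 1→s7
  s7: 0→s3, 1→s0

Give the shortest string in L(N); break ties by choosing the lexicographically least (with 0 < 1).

100

A breadth-first search from s0 reaches an accepting state first via the path s0 → s1 → s4 → s6 on input 100.
No string of length < 3 is accepted (BFS exhausts all shorter strings without reaching an accepting state), and 100 is the lexicographically least accepting string of length 3.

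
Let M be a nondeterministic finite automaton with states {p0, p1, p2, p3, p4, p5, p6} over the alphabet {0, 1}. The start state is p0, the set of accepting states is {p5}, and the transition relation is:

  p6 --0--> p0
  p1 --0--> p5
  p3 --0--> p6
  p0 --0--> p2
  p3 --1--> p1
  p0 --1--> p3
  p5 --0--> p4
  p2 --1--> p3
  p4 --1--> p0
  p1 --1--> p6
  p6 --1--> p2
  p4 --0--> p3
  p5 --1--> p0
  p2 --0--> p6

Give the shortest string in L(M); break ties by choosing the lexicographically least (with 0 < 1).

110

A breadth-first search from p0 reaches an accepting state first via the path p0 → p3 → p1 → p5 on input 110.
No string of length < 3 is accepted (BFS exhausts all shorter strings without reaching an accepting state), and 110 is the lexicographically least accepting string of length 3.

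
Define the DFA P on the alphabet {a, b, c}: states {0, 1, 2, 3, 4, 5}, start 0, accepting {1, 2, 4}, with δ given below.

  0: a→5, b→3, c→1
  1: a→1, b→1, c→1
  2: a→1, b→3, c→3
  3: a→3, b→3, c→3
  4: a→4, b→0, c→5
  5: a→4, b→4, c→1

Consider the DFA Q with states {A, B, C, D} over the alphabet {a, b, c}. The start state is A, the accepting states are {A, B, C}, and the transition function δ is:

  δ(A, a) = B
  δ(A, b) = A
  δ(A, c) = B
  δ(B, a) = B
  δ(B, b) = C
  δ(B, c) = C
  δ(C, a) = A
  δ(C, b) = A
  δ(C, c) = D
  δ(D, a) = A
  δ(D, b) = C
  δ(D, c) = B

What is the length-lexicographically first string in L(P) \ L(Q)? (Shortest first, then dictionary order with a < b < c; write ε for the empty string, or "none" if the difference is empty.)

acc

The string acc is accepted by P but not by Q.
No shorter string lies in the difference, and acc is the lexicographically first length-3 string in L(P) \ L(Q).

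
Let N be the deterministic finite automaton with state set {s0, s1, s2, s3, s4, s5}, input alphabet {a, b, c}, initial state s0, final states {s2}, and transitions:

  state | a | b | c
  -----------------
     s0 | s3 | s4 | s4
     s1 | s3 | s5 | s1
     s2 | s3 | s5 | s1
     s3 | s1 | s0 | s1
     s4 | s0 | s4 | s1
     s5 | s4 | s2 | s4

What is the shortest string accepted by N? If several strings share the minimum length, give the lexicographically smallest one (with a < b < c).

aabb

A breadth-first search from s0 reaches an accepting state first via the path s0 → s3 → s1 → s5 → s2 on input aabb.
No string of length < 4 is accepted (BFS exhausts all shorter strings without reaching an accepting state), and aabb is the lexicographically least accepting string of length 4.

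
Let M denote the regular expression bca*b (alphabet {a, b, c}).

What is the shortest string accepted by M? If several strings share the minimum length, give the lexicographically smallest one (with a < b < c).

bcb

By inspection of the expression, no string of length less than 3 matches, and bcb is the lexicographically first match of length 3.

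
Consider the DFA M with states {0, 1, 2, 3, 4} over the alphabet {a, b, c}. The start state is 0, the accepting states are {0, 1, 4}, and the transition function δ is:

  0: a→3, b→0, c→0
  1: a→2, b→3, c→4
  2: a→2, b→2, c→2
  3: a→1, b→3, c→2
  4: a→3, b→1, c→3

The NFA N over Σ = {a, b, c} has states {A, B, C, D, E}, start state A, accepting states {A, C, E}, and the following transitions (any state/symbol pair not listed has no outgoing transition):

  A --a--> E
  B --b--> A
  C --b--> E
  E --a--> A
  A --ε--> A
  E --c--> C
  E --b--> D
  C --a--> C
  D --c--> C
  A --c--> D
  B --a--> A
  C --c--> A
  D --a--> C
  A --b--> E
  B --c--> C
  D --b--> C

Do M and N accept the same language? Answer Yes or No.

The string c is accepted by M but rejected by N.
So L(M) ≠ L(N).

No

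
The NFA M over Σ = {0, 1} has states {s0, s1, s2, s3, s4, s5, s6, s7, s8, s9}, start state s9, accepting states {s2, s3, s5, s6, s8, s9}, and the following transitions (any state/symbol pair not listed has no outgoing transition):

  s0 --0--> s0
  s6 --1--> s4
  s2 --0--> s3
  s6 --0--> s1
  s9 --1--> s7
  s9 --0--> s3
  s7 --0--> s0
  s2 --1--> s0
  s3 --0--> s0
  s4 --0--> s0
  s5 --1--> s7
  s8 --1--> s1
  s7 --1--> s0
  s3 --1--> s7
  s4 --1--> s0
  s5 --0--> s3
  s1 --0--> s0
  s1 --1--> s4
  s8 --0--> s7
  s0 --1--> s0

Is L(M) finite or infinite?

finite

The useful states (reachable from s9 and able to reach an accepting state) are {s3, s9}.
Restricted to these states the transition graph has no cycle, so every accepting path has bounded length and L is finite.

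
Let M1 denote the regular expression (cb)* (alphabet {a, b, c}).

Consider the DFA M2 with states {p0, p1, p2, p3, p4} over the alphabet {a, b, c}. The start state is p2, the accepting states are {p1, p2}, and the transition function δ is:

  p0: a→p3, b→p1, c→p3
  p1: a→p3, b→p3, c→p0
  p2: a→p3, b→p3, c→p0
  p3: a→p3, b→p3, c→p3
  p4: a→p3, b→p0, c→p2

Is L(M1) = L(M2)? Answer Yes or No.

Yes

Converting the expression M1 to a DFA (subset construction, then merging equivalent states) gives the minimal DFA with states {r0, r1, r2}, start state r0, accepting states {r0} and transitions r0: a→r1, b→r1, c→r2; r1: a→r1, b→r1, c→r1; r2: a→r1, b→r0, c→r1.
Exploring the product automaton M1 × M2 from the start pair (r0, p2), following both machines on each input symbol, reaches 4 state pairs: (r0, p2), (r1, p3), (r2, p0), (r0, p1).
M1 accepts in {r0} and M2 accepts in {p1, p2}. In every reachable pair the two components are either both accepting — (r0, p2), (r0, p1) — or both non-accepting, so no string is accepted by exactly one of the machines: L(M1) \ L(M2) and L(M2) \ L(M1) are both empty.
Hence every string is accepted by M1 iff it is accepted by M2, and the two languages coincide.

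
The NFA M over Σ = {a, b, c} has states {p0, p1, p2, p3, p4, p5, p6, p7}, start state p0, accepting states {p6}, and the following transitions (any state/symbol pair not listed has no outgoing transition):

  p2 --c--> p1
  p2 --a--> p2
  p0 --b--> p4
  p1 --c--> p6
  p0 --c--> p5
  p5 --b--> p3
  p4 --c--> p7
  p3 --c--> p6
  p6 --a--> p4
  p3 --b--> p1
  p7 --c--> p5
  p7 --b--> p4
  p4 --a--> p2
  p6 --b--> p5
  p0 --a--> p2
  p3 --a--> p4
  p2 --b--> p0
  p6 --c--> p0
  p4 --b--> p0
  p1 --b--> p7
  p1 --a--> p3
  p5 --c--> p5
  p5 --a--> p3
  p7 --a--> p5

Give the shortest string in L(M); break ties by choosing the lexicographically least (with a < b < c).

A breadth-first search from p0 reaches an accepting state first via the path p0 → p2 → p1 → p6 on input acc.
No string of length < 3 is accepted (BFS exhausts all shorter strings without reaching an accepting state), and acc is the lexicographically least accepting string of length 3.

acc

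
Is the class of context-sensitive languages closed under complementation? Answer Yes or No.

The context-sensitive languages are exactly NSPACE(n), and by the Immerman–Szelepcsényi theorem nondeterministic space classes (from log n up) are closed under complement.
So the context-sensitive languages are closed under complement.

Yes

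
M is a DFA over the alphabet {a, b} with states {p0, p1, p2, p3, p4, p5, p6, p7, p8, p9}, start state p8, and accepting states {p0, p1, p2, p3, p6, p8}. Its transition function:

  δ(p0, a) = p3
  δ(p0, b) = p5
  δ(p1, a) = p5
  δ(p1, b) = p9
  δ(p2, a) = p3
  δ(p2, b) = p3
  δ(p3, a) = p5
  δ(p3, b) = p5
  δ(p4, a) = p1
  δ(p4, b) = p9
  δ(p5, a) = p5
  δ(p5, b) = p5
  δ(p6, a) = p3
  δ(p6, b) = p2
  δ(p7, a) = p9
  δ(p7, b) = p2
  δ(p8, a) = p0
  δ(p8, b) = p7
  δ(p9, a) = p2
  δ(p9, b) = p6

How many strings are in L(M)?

14

The useful subgraph on states {p0, p2, p3, p6, p7, p8, p9} is acyclic, so L(M) is finite; the longest accepting path visits 6 useful states, giving maximum string length 5.
Counting accepting paths from p8 by length: 1 of length 0, 1 of length 1, 2 of length 2, 4 of length 3, 4 of length 4, 2 of length 5. Total 14.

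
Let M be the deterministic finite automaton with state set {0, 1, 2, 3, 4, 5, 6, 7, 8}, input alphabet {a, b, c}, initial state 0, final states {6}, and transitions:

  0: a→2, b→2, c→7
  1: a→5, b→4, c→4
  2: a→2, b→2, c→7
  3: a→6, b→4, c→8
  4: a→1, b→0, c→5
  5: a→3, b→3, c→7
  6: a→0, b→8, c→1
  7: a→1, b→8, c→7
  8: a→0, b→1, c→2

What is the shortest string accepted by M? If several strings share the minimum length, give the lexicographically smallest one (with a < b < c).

caaaa

A breadth-first search from 0 reaches an accepting state first via the path 0 → 7 → 1 → 5 → 3 → 6 on input caaaa.
No string of length < 5 is accepted (BFS exhausts all shorter strings without reaching an accepting state), and caaaa is the lexicographically least accepting string of length 5.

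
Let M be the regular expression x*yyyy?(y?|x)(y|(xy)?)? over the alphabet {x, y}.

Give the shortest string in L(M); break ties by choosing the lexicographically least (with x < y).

yyy

By inspection of the expression, no string of length less than 3 matches, and yyy is the lexicographically first match of length 3.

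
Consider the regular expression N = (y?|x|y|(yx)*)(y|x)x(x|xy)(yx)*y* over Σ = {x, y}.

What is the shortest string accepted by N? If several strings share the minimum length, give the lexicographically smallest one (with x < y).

xxx

By inspection of the expression, no string of length less than 3 matches, and xxx is the lexicographically first match of length 3.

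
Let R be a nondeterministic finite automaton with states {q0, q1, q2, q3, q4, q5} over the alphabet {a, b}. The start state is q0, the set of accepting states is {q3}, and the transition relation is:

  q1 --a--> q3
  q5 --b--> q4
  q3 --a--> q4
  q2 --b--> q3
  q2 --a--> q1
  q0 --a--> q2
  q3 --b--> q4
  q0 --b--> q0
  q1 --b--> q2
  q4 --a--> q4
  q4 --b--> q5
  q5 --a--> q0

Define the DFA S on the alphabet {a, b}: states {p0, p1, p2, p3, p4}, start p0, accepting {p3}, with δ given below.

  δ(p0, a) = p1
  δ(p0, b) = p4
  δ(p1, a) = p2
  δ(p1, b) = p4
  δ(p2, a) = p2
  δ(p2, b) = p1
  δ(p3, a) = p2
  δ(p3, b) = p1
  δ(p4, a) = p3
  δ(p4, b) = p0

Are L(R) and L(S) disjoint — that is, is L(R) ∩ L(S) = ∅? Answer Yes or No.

Yes

Exploring the product automaton R × S from the start pair (q0, p0), following both machines on each input symbol, reaches 20 state pairs: (q0, p0), (q2, p1), (q0, p4), (q1, p2), (q3, p4), (q2, p3), (q3, p2), (q4, p3), (q4, p0), (q3, p1), (q4, p2), (q4, p1), (q5, p1), (q5, p4), (q4, p4), (q0, p2), (q0, p3), (q5, p0), (q2, p2), (q0, p1).
R accepts in {q3} and S accepts in {p3}; no reachable pair has both components accepting, so no string drives both machines to acceptance simultaneously and L(R) ∩ L(S) = ∅.
So no string is accepted by both, and the intersection is empty.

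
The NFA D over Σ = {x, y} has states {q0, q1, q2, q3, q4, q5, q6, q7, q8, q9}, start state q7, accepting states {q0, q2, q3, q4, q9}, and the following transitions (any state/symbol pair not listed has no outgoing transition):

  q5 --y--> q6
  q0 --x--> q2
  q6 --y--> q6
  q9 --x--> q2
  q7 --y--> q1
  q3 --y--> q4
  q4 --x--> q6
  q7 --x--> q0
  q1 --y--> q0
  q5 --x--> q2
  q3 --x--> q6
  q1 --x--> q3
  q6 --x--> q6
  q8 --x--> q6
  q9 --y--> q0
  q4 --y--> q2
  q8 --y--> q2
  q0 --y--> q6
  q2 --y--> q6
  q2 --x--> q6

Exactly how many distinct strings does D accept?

7

The useful subgraph on states {q0, q1, q2, q3, q4, q7} is acyclic, so L(D) is finite; the longest accepting path visits 5 useful states, giving maximum string length 4.
Counting accepting paths from q7 by length: 1 of length 1, 3 of length 2, 2 of length 3, 1 of length 4. Total 7.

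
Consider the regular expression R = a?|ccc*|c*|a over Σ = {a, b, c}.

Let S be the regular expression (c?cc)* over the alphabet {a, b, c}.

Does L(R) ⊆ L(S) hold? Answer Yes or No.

The string a is in L(R) but not in L(S).
So L(R) ⊄ L(S).

No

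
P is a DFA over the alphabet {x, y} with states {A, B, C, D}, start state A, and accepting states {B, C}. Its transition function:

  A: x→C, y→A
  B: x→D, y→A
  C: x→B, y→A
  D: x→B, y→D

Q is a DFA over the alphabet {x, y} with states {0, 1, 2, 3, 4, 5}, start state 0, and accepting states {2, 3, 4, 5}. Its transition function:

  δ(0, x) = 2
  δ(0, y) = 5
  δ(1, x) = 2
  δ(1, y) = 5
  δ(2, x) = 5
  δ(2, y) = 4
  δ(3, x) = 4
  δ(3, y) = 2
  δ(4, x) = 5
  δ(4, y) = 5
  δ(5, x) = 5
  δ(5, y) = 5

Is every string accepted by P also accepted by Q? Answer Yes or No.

Yes

Exploring the product automaton P × Q from the start pair (A, 0), following both machines on each input symbol, reaches 7 state pairs: (A, 0), (C, 2), (A, 5), (B, 5), (A, 4), (C, 5), (D, 5).
P accepts in {B, C} and Q accepts in {2, 3, 4, 5}. The reachable pairs whose P-component is accepting are (C, 2), (B, 5), (C, 5); in each of them the Q-component is accepting too, so the product for L(P) \ L(Q) (P-component accepting, Q-component rejecting) has no reachable accepting pair and the difference is empty.
Hence every string in L(P) is also in L(Q).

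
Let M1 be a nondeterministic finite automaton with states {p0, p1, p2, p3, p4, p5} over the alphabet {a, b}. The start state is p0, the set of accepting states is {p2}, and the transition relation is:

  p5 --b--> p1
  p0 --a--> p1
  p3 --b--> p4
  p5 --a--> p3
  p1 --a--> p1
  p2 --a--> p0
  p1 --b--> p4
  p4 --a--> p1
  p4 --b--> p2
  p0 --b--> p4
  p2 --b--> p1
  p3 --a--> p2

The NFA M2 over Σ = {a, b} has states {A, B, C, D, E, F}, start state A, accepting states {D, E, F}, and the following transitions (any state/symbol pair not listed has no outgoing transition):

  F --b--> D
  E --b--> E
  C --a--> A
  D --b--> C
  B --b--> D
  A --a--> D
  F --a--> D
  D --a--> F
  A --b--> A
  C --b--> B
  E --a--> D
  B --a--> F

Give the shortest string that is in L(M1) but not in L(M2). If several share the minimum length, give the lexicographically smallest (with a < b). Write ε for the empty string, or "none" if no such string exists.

bb

The string bb is accepted by M1 but not by M2.
No shorter string lies in the difference, and bb is the lexicographically first length-2 string in L(M1) \ L(M2).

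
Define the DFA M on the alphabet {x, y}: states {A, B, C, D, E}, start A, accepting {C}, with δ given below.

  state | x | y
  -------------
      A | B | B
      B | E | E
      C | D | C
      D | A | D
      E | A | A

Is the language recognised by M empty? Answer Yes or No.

The states reachable from the start state are {A, B, E}.
None of the accepting states {C} is reachable, so no string is accepted and L(M) = ∅.

Yes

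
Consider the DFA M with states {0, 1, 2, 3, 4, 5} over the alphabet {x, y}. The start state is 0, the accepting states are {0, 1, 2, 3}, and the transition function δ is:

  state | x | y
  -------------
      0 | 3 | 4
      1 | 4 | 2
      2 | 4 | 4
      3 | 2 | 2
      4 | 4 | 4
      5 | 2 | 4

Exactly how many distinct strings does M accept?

4

The useful subgraph on states {0, 2, 3} is acyclic, so L(M) is finite; the longest accepting path visits 3 useful states, giving maximum string length 2.
Counting accepting paths from 0 by length: 1 of length 0, 1 of length 1, 2 of length 2. Total 4.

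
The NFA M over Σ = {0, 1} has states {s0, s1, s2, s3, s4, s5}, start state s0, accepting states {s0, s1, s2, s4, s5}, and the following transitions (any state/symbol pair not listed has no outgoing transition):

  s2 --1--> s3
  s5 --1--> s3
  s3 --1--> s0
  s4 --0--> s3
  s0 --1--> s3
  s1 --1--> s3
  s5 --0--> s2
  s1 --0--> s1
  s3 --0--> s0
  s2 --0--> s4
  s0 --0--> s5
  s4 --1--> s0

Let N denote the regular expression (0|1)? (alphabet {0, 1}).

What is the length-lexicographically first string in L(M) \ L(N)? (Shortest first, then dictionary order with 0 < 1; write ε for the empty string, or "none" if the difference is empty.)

00

The string 00 is accepted by M but not by N.
No shorter string lies in the difference, and 00 is the lexicographically first length-2 string in L(M) \ L(N).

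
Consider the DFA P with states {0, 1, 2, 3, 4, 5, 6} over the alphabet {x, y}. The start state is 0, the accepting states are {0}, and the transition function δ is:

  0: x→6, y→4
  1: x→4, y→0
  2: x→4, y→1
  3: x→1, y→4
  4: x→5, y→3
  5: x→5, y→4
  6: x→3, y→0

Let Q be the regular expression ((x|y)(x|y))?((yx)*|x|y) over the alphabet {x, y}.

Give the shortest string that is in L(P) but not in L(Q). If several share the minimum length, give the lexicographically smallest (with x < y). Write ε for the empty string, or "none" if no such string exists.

The string xxxy is accepted by P but not by Q.
No shorter string lies in the difference, and xxxy is the lexicographically first length-4 string in L(P) \ L(Q).

xxxy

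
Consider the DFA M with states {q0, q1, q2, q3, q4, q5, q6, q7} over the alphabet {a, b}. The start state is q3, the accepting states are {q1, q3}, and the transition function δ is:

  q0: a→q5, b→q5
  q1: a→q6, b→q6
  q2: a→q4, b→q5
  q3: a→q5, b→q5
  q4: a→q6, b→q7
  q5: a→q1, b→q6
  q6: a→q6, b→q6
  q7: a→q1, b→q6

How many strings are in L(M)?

The useful subgraph on states {q1, q3, q5} is acyclic, so L(M) is finite; the longest accepting path visits 3 useful states, giving maximum string length 2.
Counting accepting paths from q3 by length: 1 of length 0, 2 of length 2. Total 3.

3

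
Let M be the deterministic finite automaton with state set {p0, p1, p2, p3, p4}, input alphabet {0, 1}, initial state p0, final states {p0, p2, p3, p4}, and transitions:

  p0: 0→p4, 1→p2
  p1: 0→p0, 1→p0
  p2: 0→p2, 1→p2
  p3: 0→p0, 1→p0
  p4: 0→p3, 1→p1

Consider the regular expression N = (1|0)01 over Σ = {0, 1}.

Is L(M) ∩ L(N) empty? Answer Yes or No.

No

The string 001 is accepted by both M and N.
Hence L(M) ∩ L(N) ≠ ∅.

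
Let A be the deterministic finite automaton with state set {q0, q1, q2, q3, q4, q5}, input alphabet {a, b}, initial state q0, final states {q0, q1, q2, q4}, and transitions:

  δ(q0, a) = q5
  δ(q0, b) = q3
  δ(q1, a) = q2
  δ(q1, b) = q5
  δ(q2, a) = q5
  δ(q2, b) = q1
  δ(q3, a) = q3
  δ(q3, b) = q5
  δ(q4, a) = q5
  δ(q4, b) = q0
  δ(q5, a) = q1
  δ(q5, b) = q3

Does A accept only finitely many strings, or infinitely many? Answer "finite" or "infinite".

State q3 is reachable from the start and can reach an accepting state, and it lies on the cycle q3 → q3.
Traversing that cycle any number of times yields accepted strings of unbounded length, so the language is infinite.

infinite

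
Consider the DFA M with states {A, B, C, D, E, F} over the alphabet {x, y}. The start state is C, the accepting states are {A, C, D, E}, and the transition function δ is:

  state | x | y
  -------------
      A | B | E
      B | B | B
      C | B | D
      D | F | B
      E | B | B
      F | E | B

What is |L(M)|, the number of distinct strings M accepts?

The useful subgraph on states {C, D, E, F} is acyclic, so L(M) is finite; the longest accepting path visits 4 useful states, giving maximum string length 3.
Counting accepting paths from C by length: 1 of length 0, 1 of length 1, 1 of length 3. Total 3.

3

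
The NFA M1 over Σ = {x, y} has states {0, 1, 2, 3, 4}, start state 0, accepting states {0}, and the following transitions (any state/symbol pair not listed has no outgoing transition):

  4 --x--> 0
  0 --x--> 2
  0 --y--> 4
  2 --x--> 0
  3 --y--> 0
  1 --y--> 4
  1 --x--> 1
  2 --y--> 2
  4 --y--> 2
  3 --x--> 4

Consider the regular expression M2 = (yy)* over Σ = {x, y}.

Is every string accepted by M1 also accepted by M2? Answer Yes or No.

No

The string xx is in L(M1) but not in L(M2).
So L(M1) ⊄ L(M2).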